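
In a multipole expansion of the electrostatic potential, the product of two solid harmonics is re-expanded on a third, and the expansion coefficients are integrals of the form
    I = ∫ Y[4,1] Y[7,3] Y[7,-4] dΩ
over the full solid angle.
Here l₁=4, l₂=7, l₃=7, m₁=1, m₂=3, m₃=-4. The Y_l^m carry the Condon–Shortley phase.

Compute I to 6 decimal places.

0.111287

Checks pass: Σm=0; 18 even; l₃=7∈[3,11].
(2·4+1)(2·7+1)(2·7+1) = 2025
Δ: 4! 4! 10! / 19! → 1/58198140
sum: t=0:+1/17418240 t=1:−1/622080 t=2:+1/230400 t=3:−1/622080 t=4:+1/17418240 = 1/806400
3j²(4 7 7; 0 0 0) = Δ·Π!·Σ² = 2268/230945  (sign -1)
sum: t=0:+1/522547200 t=1:−1/8709120 t=2:+1/1935360 t=3:−1/4354560 = 13/74649600
3j²(4 7 7; 1 3 -4) = Δ·Π!·Σ² = 91/11628  (sign -1)
combine: 4πI² = 2025·2268/230945·91/11628 = 178605/1147619
take √, sign +1: I = 0.11128663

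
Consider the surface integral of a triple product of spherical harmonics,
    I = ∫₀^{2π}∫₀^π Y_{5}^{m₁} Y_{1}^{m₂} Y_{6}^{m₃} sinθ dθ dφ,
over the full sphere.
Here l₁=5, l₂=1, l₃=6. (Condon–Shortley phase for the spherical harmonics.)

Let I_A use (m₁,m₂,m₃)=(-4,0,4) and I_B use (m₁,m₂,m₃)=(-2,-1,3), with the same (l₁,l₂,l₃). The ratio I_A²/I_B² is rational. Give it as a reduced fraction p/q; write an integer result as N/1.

Same 5,1,6: normalisation and zero-m 3j drop out of the ratio.
A: Δ: 0! 10! 2! / 13! → 1/858; sum: t=0:+1/362880 = 1/362880; 3j²(5 1 6; -4 0 4) = Δ·Π!·Σ² = 10/429  (sign +1)
B: Δ: 0! 10! 2! / 13! → 1/858; sum: t=0:+1/60480 = 1/60480; 3j²(5 1 6; -2 -1 3) = Δ·Π!·Σ² = 6/143  (sign -1)
I_A²/I_B² = (10/429)/(6/143) = 5/9

5/9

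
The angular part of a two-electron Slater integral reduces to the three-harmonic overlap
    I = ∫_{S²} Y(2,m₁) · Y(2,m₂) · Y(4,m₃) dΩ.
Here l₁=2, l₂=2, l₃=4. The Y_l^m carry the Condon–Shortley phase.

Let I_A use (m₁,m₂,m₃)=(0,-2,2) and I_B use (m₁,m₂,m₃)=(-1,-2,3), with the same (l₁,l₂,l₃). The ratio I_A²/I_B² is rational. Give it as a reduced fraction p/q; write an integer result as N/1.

3/7

Shared (l₁,l₂,l₃)=(2,2,4): N and (l;000)² cancel in I_A²/I_B².
A: Δ = 0!·4!·4!/9! = 1/630; Racah Σ t=0..0: t=0:+1/96 = 1/96; ⇒ 3j(2 2 4; 0 -2 2)² = 1/42, sgn +1
B: Δ = 0!·4!·4!/9! = 1/630; Racah Σ t=0..0: t=0:+1/144 = 1/144; ⇒ 3j(2 2 4; -1 -2 3)² = 1/18, sgn -1
I_A²/I_B² = (1/42)/(1/18) = 3/7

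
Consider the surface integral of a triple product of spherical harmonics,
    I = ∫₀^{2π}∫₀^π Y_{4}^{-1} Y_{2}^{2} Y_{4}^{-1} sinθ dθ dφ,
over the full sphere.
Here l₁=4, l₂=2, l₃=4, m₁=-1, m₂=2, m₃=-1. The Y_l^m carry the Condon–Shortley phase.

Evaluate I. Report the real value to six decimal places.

0.200662

m-sum 0 ✓  L=10 even ✓  2≤4≤6 ✓
Π(2lᵢ+1) = 9×5×9 = 405
triangle coeff Δ(4,2,4) = 1/13860
Σ_t [0,2]: t=0:+1/192 t=1:−1/36 t=2:+1/192 = -5/288
(3j)²=20/693 [(4 2 4; 0 0 0)], sign=-1
Σ_t [2,2]: t=2:+1/144 = 1/144
(3j)²=10/231 [(4 2 4; -1 2 -1)], sign=-1
⇒ 4πI² = 3000/5929
I = (+1)√(3000/5929/(4π)) = 0.20066192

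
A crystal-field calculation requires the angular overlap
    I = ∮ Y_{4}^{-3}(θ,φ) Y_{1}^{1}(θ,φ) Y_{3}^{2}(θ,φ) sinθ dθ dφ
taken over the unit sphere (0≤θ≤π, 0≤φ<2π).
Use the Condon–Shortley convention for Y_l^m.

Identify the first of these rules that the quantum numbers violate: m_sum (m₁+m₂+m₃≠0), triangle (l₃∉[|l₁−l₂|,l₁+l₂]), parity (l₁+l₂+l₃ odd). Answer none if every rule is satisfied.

Σmᵢ = 0  ✓
l₃∈[|l₁−l₂|,l₁+l₂]=[3,5], have l₃=3  ✓
Σlᵢ = 8 ⇒ even  ✓

none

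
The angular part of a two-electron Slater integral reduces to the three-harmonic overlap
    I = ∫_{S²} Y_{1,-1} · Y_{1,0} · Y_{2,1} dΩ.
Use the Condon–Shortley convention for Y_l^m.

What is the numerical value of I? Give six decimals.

m-sum 0 ✓  L=4 even ✓  0≤2≤2 ✓
Π(2lᵢ+1) = 3×3×5 = 45
triangle coeff Δ(1,1,2) = 1/30
Σ_t [0,0]: t=0:+1/1 = 1/1
(3j)²=2/15 [(1 1 2; 0 0 0)], sign=+1
Σ_t [0,0]: t=0:+1/2 = 1/2
(3j)²=1/10 [(1 1 2; -1 0 1)], sign=-1
⇒ 4πI² = 3/5
I = (-1)√(3/5/(4π)) = -0.21850969

-0.218510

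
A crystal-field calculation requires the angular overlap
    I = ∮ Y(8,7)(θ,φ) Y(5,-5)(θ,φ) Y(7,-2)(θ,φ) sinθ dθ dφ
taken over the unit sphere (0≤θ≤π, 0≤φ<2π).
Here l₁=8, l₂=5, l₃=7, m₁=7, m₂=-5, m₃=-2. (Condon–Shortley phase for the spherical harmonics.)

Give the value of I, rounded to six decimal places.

-0.105931

Rules hold: Σm=0, L=20 even, 3≤7≤13.
N = 17·11·15 = 2805
Δ = 6!·10!·4!/21! = 1/814773960
Racah Σ t=1..5: t=1:−1/87091200 t=2:+1/4976640 t=3:−1/2073600 t=4:+1/4976640 t=5:−1/87091200 = -1/9676800
⇒ 3j(8 5 7; 0 0 0)² = 360/46189, sgn +1
Racah Σ t=0..0: t=0:+1/6270566400 = 1/6270566400
⇒ 3j(8 5 7; 7 -5 -2)² = 25/3876, sgn -1
4πI² = N·(3j₀)²·(3jₘ)² = 11250/79781
I = -1·√(0.141011/4π) = -0.10593064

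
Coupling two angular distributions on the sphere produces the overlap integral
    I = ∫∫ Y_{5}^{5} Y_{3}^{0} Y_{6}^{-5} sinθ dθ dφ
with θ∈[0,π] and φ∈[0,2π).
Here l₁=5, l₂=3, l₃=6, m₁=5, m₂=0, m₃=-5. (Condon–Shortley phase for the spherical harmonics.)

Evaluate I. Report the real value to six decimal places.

Checks pass: Σm=0; 14 even; l₃=6∈[2,8].
(2·5+1)(2·3+1)(2·6+1) = 1001
Δ: 2! 8! 4! / 15! → 1/675675
sum: t=0:+1/8640 t=1:−1/2304 t=2:+1/8640 = -7/34560
3j²(5 3 6; 0 0 0) = Δ·Π!·Σ² = 7/429  (sign -1)
sum: t=0:+1/483840 = 1/483840
3j²(5 3 6; 5 0 -5) = Δ·Π!·Σ² = 3/91  (sign -1)
combine: 4πI² = 1001·7/429·3/91 = 7/13
take √, sign +1: I = 0.20700098

0.207001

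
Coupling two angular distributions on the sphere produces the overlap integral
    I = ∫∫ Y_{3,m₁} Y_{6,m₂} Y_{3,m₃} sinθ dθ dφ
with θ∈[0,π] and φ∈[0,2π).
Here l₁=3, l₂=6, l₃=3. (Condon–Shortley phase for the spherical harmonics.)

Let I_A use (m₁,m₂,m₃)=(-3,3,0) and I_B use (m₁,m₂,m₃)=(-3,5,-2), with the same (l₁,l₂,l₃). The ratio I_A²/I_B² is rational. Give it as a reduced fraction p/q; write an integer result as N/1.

2/11

Shared (l₁,l₂,l₃)=(3,6,3): N and (l;000)² cancel in I_A²/I_B².
A: Δ = 6!·0!·6!/13! = 1/12012; Racah Σ t=6..6: t=6:+1/25920 = 1/25920; ⇒ 3j(3 6 3; -3 3 0)² = 1/143, sgn -1
B: Δ = 6!·0!·6!/13! = 1/12012; Racah Σ t=6..6: t=6:+1/86400 = 1/86400; ⇒ 3j(3 6 3; -3 5 -2)² = 1/26, sgn -1
I_A²/I_B² = (1/143)/(1/26) = 2/11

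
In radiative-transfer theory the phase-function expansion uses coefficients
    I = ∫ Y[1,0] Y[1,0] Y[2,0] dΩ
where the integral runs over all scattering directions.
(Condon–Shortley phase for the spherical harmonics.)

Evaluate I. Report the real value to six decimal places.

0.252313

Checks pass: Σm=0; 4 even; l₃=2∈[0,2].
(2·1+1)(2·1+1)(2·2+1) = 45
Δ: 0! 2! 2! / 5! → 1/30
sum: t=0:+1/1 = 1/1
3j²(1 1 2; 0 0 0) = Δ·Π!·Σ² = 2/15  (sign +1)
(m-triple is (0,0,0) — same symbol as above.)
combine: 4πI² = 45·2/15·2/15 = 4/5
take √, sign +1: I = 0.25231325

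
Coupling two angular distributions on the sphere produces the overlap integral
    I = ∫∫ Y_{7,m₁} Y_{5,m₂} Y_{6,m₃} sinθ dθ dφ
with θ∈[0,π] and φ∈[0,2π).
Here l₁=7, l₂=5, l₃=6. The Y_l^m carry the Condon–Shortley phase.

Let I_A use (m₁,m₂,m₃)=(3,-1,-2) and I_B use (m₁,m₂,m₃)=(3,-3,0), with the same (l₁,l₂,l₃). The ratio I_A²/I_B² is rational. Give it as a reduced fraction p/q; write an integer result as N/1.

l's match ⇒ only the (l;m) 3-j factors differ between A and B.
A: triangle coeff Δ(7,5,6) = 1/174594420; Σ_t [0,4]: t=0:+1/9953280 t=1:−1/518400 t=2:+1/276480 t=3:−1/1088640 t=4:+1/46448640 = 23/25804800; (3j)²=42849/6466460 [(7 5 6; 3 -1 -2)], sign=+1
B: triangle coeff Δ(7,5,6) = 1/174594420; Σ_t [0,2]: t=0:+1/1658880 t=1:−1/518400 t=2:+1/1658880 = -1/1382400; (3j)²=504/46189 [(7 5 6; 3 -3 0)], sign=-1
I_A²/I_B² = (42849/6466460)/(504/46189) = 4761/7840

4761/7840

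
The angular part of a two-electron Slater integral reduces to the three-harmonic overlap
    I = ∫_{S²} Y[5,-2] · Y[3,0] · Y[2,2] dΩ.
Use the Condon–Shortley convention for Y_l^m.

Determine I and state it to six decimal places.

m-sum 0 ✓  L=10 even ✓  2≤2≤8 ✓
Π(2lᵢ+1) = 11×7×5 = 385
triangle coeff Δ(5,3,2) = 1/2310
Σ_t [3,3]: t=3:−1/144 = -1/144
(3j)²=10/231 [(5 3 2; 0 0 0)], sign=-1
Σ_t [3,3]: t=3:−1/864 = -1/864
(3j)²=1/66 [(5 3 2; -2 0 2)], sign=-1
⇒ 4πI² = 25/99
I = (+1)√(25/99/(4π)) = 0.14175797

0.141758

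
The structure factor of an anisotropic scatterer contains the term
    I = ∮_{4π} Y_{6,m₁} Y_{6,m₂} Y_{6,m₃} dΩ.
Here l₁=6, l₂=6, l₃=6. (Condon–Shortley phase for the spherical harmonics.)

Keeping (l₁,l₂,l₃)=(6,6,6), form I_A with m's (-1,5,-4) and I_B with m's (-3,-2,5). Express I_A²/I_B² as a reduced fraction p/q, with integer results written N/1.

l's match ⇒ only the (l;m) 3-j factors differ between A and B.
A: triangle coeff Δ(6,6,6) = 1/325909584; Σ_t [5,6]: t=5:−1/4147200 t=6:+1/10368000 = -1/6912000; (3j)²=189/16796 [(6 6 6; -1 5 -4)], sign=-1
B: triangle coeff Δ(6,6,6) = 1/325909584; Σ_t [3,4]: t=3:−1/3110400 t=4:+1/4147200 = -1/12441600; (3j)²=7/4199 [(6 6 6; -3 -2 5)], sign=+1
I_A²/I_B² = (189/16796)/(7/4199) = 27/4

27/4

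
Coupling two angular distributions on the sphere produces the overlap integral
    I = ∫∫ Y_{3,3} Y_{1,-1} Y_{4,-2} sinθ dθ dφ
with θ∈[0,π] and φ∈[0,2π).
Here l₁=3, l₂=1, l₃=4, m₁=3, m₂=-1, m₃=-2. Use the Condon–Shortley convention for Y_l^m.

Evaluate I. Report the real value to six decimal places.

Rules hold: Σm=0, L=8 even, 2≤4≤4.
N = 7·3·9 = 189
Δ = 0!·6!·2!/9! = 1/252
Racah Σ t=0..0: t=0:+1/36 = 1/36
⇒ 3j(3 1 4; 0 0 0)² = 4/63, sgn +1
Racah Σ t=0..0: t=0:+1/1440 = 1/1440
⇒ 3j(3 1 4; 3 -1 -2)² = 1/252, sgn +1
4πI² = N·(3j₀)²·(3jₘ)² = 1/21
I = +1·√(0.047619/4π) = 0.06155813

0.061558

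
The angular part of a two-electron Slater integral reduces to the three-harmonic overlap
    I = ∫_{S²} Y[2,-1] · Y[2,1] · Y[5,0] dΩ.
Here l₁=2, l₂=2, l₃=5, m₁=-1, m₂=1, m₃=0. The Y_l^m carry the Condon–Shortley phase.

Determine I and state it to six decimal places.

triangle: need 0≤l₃≤4, have 5; I=0

0.000000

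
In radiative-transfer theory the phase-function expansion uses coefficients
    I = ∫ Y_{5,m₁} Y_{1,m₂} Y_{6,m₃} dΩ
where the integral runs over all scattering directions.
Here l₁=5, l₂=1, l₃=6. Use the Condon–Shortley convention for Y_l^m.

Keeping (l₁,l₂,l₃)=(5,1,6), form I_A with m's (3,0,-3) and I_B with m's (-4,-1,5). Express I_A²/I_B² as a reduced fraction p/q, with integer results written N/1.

Same 5,1,6: normalisation and zero-m 3j drop out of the ratio.
A: Δ: 0! 10! 2! / 13! → 1/858; sum: t=0:+1/80640 = 1/80640; 3j²(5 1 6; 3 0 -3) = Δ·Π!·Σ² = 9/286  (sign -1)
B: Δ: 0! 10! 2! / 13! → 1/858; sum: t=0:+1/725760 = 1/725760; 3j²(5 1 6; -4 -1 5) = Δ·Π!·Σ² = 5/78  (sign -1)
I_A²/I_B² = (9/286)/(5/78) = 27/55

27/55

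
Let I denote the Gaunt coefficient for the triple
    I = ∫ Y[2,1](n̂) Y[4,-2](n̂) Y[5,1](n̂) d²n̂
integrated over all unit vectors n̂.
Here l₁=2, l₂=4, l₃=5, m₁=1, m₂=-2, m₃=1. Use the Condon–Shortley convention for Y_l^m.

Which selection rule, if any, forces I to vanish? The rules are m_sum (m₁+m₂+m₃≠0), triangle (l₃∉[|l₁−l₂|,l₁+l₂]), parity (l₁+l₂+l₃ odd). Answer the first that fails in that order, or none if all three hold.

Σmᵢ = 0  ✓
l₃∈[|l₁−l₂|,l₁+l₂]=[2,6], have l₃=5  ✓
Σlᵢ = 11 ⇒ odd  ✗

parity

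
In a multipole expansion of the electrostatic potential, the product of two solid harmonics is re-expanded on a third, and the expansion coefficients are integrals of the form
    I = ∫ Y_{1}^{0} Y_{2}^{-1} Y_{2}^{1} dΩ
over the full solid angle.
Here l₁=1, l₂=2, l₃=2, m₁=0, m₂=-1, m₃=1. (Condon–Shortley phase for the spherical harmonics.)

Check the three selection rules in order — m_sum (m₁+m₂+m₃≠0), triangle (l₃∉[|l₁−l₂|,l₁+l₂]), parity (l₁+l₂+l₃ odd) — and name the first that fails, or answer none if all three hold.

parity

m₁+m₂+m₃ = 0 − 1 + 1 = 0  ✓
triangle: |1−2|=1 ≤ l₃=2 ≤ 1+2=3  ✓
parity: l₁+l₂+l₃ = 5 is odd  ✗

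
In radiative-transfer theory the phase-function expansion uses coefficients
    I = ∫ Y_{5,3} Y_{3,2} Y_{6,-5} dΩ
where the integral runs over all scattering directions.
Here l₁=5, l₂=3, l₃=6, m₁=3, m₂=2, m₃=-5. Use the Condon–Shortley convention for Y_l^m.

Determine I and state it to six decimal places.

-0.169016

m-sum 0 ✓  L=14 even ✓  2≤6≤8 ✓
Π(2lᵢ+1) = 11×7×13 = 1001
triangle coeff Δ(5,3,6) = 1/675675
Σ_t [0,2]: t=0:+1/8640 t=1:−1/2304 t=2:+1/8640 = -7/34560
(3j)²=7/429 [(5 3 6; 0 0 0)], sign=-1
Σ_t [1,2]: t=1:−1/120960 t=2:+1/483840 = -1/161280
(3j)²=2/91 [(5 3 6; 3 2 -5)], sign=+1
⇒ 4πI² = 14/39
I = (-1)√(14/39/(4π)) = -0.16901560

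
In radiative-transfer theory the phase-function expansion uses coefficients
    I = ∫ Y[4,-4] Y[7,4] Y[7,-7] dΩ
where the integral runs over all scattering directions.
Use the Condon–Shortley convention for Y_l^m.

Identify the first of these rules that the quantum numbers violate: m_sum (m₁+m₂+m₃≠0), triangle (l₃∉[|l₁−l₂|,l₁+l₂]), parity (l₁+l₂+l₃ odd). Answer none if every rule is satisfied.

m₁+m₂+m₃ = -4 + 4 − 7 = -7  ✗
triangle: |4−7|=3 ≤ l₃=7 ≤ 4+7=11
parity: l₁+l₂+l₃ = 18 is even

m_sum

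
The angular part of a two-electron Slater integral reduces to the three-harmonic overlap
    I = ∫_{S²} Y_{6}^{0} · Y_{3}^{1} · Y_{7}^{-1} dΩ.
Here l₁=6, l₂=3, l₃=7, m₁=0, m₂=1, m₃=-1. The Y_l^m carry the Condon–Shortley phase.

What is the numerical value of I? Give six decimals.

Checks pass: Σm=0; 16 even; l₃=7∈[3,9].
(2·6+1)(2·3+1)(2·7+1) = 1365
Δ: 2! 10! 4! / 17! → 1/2042040
sum: t=0:+1/207360 t=1:−1/57600 t=2:+1/207360 = -1/129600
3j²(6 3 7; 0 0 0) = Δ·Π!·Σ² = 168/12155  (sign +1)
sum: t=0:+1/829440 t=1:−1/86400 t=2:+1/138240 = -13/4147200
3j²(6 3 7; 0 1 -1) = Δ·Π!·Σ² = 13/3740  (sign -1)
combine: 4πI² = 1365·168/12155·13/3740 = 11466/174845
take √, sign -1: I = -0.07223945

-0.072239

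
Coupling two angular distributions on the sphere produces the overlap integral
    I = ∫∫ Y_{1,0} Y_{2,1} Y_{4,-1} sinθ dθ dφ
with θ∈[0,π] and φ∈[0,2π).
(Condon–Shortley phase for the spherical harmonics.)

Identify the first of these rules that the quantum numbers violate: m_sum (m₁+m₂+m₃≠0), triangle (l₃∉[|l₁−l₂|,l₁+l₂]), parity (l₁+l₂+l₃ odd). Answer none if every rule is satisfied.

triangle

Σmᵢ = 0  ✓
l₃∈[|l₁−l₂|,l₁+l₂]=[1,3], have l₃=4  ✗
Σlᵢ = 7 ⇒ odd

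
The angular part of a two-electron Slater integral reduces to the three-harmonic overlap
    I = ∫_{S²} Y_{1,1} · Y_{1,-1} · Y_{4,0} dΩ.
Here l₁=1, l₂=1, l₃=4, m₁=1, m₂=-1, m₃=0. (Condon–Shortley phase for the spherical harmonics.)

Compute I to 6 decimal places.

|1−1|≤4≤1+1 violated ⇒ I = 0

0.000000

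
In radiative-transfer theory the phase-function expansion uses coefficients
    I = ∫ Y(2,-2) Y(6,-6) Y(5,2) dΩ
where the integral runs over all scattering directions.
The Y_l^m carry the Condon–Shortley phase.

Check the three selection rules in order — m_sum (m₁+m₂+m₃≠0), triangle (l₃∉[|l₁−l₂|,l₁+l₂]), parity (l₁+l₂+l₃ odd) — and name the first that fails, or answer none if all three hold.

m_sum

m₁+m₂+m₃ = -2 − 6 + 2 = -6  ✗
triangle: |2−6|=4 ≤ l₃=5 ≤ 2+6=8
parity: l₁+l₂+l₃ = 13 is odd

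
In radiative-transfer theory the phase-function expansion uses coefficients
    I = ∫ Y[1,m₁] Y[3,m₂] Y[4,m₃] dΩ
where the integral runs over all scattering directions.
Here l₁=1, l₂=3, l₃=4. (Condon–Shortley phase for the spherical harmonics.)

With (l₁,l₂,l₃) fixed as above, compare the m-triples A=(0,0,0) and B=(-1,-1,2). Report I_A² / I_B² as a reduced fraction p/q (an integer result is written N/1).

16/15

l's match ⇒ only the (l;m) 3-j factors differ between A and B.
A: triangle coeff Δ(1,3,4) = 1/252; Σ_t [0,0]: t=0:+1/36 = 1/36; (3j)²=4/63 [(1 3 4; 0 0 0)], sign=+1
B: triangle coeff Δ(1,3,4) = 1/252; Σ_t [0,0]: t=0:+1/96 = 1/96; (3j)²=5/84 [(1 3 4; -1 -1 2)], sign=+1
I_A²/I_B² = (4/63)/(5/84) = 16/15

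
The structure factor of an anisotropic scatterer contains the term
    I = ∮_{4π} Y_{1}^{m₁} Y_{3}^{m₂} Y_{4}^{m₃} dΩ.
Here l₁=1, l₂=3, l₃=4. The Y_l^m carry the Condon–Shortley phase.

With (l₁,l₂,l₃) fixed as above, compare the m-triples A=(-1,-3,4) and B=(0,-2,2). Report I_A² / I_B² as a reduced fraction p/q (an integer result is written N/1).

7/3

l's match ⇒ only the (l;m) 3-j factors differ between A and B.
A: triangle coeff Δ(1,3,4) = 1/252; Σ_t [0,0]: t=0:+1/1440 = 1/1440; (3j)²=1/9 [(1 3 4; -1 -3 4)], sign=+1
B: triangle coeff Δ(1,3,4) = 1/252; Σ_t [0,0]: t=0:+1/120 = 1/120; (3j)²=1/21 [(1 3 4; 0 -2 2)], sign=+1
I_A²/I_B² = (1/9)/(1/21) = 7/3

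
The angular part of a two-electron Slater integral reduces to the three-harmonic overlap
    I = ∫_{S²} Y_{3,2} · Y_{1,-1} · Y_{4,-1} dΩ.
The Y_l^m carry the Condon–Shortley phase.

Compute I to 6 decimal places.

Checks pass: Σm=0; 8 even; l₃=4∈[2,4].
(2·3+1)(2·1+1)(2·4+1) = 189
Δ: 0! 6! 2! / 9! → 1/252
sum: t=0:+1/36 = 1/36
3j²(3 1 4; 0 0 0) = Δ·Π!·Σ² = 4/63  (sign +1)
sum: t=0:+1/240 = 1/240
3j²(3 1 4; 2 -1 -1) = Δ·Π!·Σ² = 1/84  (sign -1)
combine: 4πI² = 189·4/63·1/84 = 1/7
take √, sign -1: I = -0.10662181

-0.106622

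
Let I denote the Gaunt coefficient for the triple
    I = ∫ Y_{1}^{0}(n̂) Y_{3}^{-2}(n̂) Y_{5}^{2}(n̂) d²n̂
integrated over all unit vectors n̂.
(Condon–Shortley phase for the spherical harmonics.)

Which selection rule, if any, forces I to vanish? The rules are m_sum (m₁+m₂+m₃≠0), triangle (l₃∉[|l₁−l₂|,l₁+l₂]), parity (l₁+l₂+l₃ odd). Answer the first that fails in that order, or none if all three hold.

m₁+m₂+m₃ = 0 − 2 + 2 = 0  ✓
triangle: |1−3|=2 ≤ l₃=5 ≤ 1+3=4  ✗
parity: l₁+l₂+l₃ = 9 is odd

triangle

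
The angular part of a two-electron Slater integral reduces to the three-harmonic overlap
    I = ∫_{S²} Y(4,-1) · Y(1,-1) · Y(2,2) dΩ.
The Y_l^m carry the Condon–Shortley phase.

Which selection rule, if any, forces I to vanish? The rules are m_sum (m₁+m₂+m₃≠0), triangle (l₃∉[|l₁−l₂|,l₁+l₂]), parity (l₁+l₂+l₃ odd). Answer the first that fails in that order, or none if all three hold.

triangle

Σmᵢ = 0  ✓
l₃∈[|l₁−l₂|,l₁+l₂]=[3,5], have l₃=2  ✗
Σlᵢ = 7 ⇒ odd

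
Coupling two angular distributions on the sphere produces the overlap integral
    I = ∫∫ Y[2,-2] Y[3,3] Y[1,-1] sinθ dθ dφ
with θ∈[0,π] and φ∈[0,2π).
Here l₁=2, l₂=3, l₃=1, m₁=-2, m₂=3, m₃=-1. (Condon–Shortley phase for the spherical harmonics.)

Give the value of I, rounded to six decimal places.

-0.319865

Rules hold: Σm=0, L=6 even, 1≤1≤5.
N = 5·7·3 = 105
Δ = 4!·0!·2!/7! = 1/105
Racah Σ t=2..2: t=2:+1/4 = 1/4
⇒ 3j(2 3 1; 0 0 0)² = 3/35, sgn -1
Racah Σ t=4..4: t=4:+1/48 = 1/48
⇒ 3j(2 3 1; -2 3 -1)² = 1/7, sgn +1
4πI² = N·(3j₀)²·(3jₘ)² = 9/7
I = -1·√(1.28571/4π) = -0.31986543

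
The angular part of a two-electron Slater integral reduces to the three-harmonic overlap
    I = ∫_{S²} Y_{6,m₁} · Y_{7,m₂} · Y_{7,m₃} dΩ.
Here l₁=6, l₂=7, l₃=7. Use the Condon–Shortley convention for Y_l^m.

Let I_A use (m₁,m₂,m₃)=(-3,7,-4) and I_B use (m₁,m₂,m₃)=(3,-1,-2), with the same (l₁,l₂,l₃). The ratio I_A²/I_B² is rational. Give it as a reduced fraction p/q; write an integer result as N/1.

l's match ⇒ only the (l;m) 3-j factors differ between A and B.
A: triangle coeff Δ(6,7,7) = 1/2444321880; Σ_t [6,6]: t=6:+1/1045094400 = 1/1045094400; (3j)²=11/646 [(6 7 7; -3 7 -4)], sign=-1
B: triangle coeff Δ(6,7,7) = 1/2444321880; Σ_t [0,3]: t=0:+1/37324800 t=1:−1/4147200 t=2:+1/3317760 t=3:−1/18662400 = 1/29859840; (3j)²=175/138567 [(6 7 7; 3 -1 -2)], sign=-1
I_A²/I_B² = (11/646)/(175/138567) = 4719/350

4719/350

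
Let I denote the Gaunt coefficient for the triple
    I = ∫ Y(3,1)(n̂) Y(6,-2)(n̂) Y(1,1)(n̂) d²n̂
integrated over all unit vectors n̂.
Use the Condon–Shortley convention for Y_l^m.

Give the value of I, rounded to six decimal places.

0.000000

l₃=1 ∉ [3,9] — triangle fails ⇒ I = 0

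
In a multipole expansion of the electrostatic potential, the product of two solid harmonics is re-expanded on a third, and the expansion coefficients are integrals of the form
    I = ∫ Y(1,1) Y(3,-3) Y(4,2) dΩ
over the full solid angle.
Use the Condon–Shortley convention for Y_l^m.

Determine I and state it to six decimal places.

0.061558

Rules hold: Σm=0, L=8 even, 2≤4≤4.
N = 3·7·9 = 189
Δ = 0!·2!·6!/9! = 1/252
Racah Σ t=0..0: t=0:+1/36 = 1/36
⇒ 3j(1 3 4; 0 0 0)² = 4/63, sgn +1
Racah Σ t=0..0: t=0:+1/1440 = 1/1440
⇒ 3j(1 3 4; 1 -3 2)² = 1/252, sgn +1
4πI² = N·(3j₀)²·(3jₘ)² = 1/21
I = +1·√(0.047619/4π) = 0.06155813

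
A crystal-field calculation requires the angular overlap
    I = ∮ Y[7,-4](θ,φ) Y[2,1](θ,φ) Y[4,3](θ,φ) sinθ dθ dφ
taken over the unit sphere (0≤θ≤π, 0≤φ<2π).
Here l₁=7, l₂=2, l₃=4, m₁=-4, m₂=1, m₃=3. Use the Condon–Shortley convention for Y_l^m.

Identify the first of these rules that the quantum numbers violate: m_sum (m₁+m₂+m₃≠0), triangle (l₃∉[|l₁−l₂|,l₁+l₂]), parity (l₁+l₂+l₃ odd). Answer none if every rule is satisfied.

triangle

m₁+m₂+m₃ = -4 + 1 + 3 = 0  ✓
triangle: |7−2|=5 ≤ l₃=4 ≤ 7+2=9  ✗
parity: l₁+l₂+l₃ = 13 is odd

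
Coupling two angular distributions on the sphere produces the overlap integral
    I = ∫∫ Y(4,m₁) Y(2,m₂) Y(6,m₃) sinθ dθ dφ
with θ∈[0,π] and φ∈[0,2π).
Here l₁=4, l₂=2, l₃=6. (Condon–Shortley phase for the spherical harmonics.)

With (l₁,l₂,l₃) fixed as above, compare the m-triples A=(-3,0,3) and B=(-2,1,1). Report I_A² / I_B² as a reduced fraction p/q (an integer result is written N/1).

54/35

Shared (l₁,l₂,l₃)=(4,2,6): N and (l;000)² cancel in I_A²/I_B².
A: Δ = 0!·8!·4!/13! = 1/6435; Racah Σ t=0..0: t=0:+1/20160 = 1/20160; ⇒ 3j(4 2 6; -3 0 3)² = 12/715, sgn -1
B: Δ = 0!·8!·4!/13! = 1/6435; Racah Σ t=0..0: t=0:+1/8640 = 1/8640; ⇒ 3j(4 2 6; -2 1 1)² = 14/1287, sgn -1
I_A²/I_B² = (12/715)/(14/1287) = 54/35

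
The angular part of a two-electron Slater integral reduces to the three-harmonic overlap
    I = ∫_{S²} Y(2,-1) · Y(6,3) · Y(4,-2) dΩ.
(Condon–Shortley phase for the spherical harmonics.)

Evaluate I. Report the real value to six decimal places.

Rules hold: Σm=0, L=12 even, 4≤4≤8.
N = 5·13·9 = 585
Δ = 4!·0!·8!/13! = 1/6435
Racah Σ t=2..2: t=2:+1/2304 = 1/2304
⇒ 3j(2 6 4; 0 0 0)² = 5/143, sgn +1
Racah Σ t=3..3: t=3:−1/8640 = -1/8640
⇒ 3j(2 6 4; -1 3 -2)² = 28/715, sgn -1
4πI² = N·(3j₀)²·(3jₘ)² = 1260/1573
I = -1·√(0.801017/4π) = -0.25247360

-0.252474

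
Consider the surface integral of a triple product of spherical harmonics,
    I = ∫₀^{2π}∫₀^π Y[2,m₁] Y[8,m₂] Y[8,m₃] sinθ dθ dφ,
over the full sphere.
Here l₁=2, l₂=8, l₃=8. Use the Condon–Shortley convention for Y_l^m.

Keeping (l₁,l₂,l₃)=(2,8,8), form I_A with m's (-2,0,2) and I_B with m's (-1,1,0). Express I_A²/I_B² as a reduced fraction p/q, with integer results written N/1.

70/1

l's match ⇒ only the (l;m) 3-j factors differ between A and B.
A: triangle coeff Δ(2,8,8) = 1/348840; Σ_t [2,2]: t=2:+1/116121600 = 1/116121600; (3j)²=7/323 [(2 8 8; -2 0 2)], sign=+1
B: triangle coeff Δ(2,8,8) = 1/348840; Σ_t [1,2]: t=1:−1/58060800 t=2:+1/50803200 = 1/406425600; (3j)²=1/3230 [(2 8 8; -1 1 0)], sign=+1
I_A²/I_B² = (7/323)/(1/3230) = 70/1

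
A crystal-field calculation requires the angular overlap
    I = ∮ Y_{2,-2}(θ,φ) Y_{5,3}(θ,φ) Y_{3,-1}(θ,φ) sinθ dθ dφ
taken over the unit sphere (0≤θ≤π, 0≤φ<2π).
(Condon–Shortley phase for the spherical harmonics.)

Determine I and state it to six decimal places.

m-sum 0 ✓  L=10 even ✓  3≤3≤7 ✓
Π(2lᵢ+1) = 5×11×7 = 385
triangle coeff Δ(2,5,3) = 1/2310
Σ_t [2,2]: t=2:+1/144 = 1/144
(3j)²=10/231 [(2 5 3; 0 0 0)], sign=-1
Σ_t [4,4]: t=4:+1/1152 = 1/1152
(3j)²=1/33 [(2 5 3; -2 3 -1)], sign=+1
⇒ 4πI² = 50/99
I = (-1)√(50/99/(4π)) = -0.20047604

-0.200476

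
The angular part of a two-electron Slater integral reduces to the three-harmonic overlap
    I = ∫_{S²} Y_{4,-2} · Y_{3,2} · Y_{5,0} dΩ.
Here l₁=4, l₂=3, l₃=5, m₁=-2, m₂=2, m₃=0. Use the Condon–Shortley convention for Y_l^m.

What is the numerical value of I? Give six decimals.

-0.171327

m-sum 0 ✓  L=12 even ✓  1≤5≤7 ✓
Π(2lᵢ+1) = 9×7×11 = 693
triangle coeff Δ(4,3,5) = 1/180180
Σ_t [0,2]: t=0:+1/576 t=1:−1/144 t=2:+1/576 = -1/288
(3j)²=20/1001 [(4 3 5; 0 0 0)], sign=+1
Σ_t [1,2]: t=1:−1/2880 t=2:+1/576 = 1/720
(3j)²=80/3003 [(4 3 5; -2 2 0)], sign=-1
⇒ 4πI² = 4800/13013
I = (-1)√(4800/13013/(4π)) = -0.17132746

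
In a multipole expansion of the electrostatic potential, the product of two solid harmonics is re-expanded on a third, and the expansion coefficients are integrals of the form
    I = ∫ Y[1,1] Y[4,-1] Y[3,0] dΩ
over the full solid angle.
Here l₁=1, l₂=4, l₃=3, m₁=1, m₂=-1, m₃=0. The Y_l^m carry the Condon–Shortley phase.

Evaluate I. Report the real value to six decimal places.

Rules hold: Σm=0, L=8 even, 3≤3≤5.
N = 3·9·7 = 189
Δ = 2!·0!·6!/9! = 1/252
Racah Σ t=1..1: t=1:−1/36 = -1/36
⇒ 3j(1 4 3; 0 0 0)² = 4/63, sgn +1
Racah Σ t=0..0: t=0:+1/72 = 1/72
⇒ 3j(1 4 3; 1 -1 0)² = 5/126, sgn -1
4πI² = N·(3j₀)²·(3jₘ)² = 10/21
I = -1·√(0.47619/4π) = -0.19466390

-0.194664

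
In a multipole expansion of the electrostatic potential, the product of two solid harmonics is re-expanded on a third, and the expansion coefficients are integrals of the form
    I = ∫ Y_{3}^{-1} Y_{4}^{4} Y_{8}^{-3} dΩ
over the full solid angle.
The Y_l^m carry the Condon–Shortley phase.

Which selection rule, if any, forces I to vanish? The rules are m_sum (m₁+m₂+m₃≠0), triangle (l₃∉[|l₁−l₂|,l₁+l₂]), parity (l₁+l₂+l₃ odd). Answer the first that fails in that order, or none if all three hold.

Σmᵢ = 0  ✓
l₃∈[|l₁−l₂|,l₁+l₂]=[1,7], have l₃=8  ✗
Σlᵢ = 15 ⇒ odd

triangle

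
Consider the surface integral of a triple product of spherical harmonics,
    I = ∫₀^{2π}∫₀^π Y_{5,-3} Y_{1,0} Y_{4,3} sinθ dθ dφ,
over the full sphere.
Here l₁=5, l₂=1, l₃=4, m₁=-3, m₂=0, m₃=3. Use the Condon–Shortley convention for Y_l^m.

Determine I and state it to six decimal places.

-0.196426

Checks pass: Σm=0; 10 even; l₃=4∈[4,6].
(2·5+1)(2·1+1)(2·4+1) = 297
Δ: 2! 8! 0! / 11! → 1/495
sum: t=1:−1/576 = -1/576
3j²(5 1 4; 0 0 0) = Δ·Π!·Σ² = 5/99  (sign -1)
sum: t=1:−1/5040 = -1/5040
3j²(5 1 4; -3 0 3) = Δ·Π!·Σ² = 16/495  (sign +1)
combine: 4πI² = 297·5/99·16/495 = 16/33
take √, sign -1: I = -0.19642560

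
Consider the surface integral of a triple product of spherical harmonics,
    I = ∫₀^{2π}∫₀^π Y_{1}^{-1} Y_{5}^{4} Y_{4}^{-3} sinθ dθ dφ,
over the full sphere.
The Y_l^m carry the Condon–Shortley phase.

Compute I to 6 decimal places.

0.294638

Rules hold: Σm=0, L=10 even, 4≤4≤6.
N = 3·11·9 = 297
Δ = 2!·0!·8!/11! = 1/495
Racah Σ t=1..1: t=1:−1/576 = -1/576
⇒ 3j(1 5 4; 0 0 0)² = 5/99, sgn -1
Racah Σ t=2..2: t=2:+1/10080 = 1/10080
⇒ 3j(1 5 4; -1 4 -3)² = 4/55, sgn -1
4πI² = N·(3j₀)²·(3jₘ)² = 12/11
I = +1·√(1.09091/4π) = 0.29463840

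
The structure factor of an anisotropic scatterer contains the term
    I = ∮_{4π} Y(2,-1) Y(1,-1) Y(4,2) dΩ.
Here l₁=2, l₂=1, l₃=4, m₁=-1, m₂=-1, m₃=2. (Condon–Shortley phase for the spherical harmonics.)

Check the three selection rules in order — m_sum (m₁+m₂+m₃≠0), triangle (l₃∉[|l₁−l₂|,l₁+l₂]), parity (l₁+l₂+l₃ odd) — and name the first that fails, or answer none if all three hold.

triangle

azimuthal sum: -1 − 1 + 2 = 0  ✓
1 ≤ 4 ≤ 3 (triangle on l)  ✗
L = 2 + 1 + 4 = 7 (odd)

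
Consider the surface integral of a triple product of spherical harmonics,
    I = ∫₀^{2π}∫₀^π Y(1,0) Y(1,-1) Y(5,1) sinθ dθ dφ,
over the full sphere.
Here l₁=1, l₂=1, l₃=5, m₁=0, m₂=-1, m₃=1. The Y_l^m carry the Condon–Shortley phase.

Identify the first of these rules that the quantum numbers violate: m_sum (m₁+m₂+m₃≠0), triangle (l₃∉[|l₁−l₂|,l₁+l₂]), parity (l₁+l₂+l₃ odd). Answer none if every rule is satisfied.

triangle

m₁+m₂+m₃ = 0 − 1 + 1 = 0  ✓
triangle: |1−1|=0 ≤ l₃=5 ≤ 1+1=2  ✗
parity: l₁+l₂+l₃ = 7 is odd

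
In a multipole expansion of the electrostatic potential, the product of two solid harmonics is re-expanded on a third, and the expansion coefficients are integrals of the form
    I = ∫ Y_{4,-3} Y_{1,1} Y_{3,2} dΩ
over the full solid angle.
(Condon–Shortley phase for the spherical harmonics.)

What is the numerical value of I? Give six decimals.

-0.282095

Rules hold: Σm=0, L=8 even, 3≤3≤5.
N = 9·3·7 = 189
Δ = 2!·6!·0!/9! = 1/252
Racah Σ t=1..1: t=1:−1/36 = -1/36
⇒ 3j(4 1 3; 0 0 0)² = 4/63, sgn +1
Racah Σ t=2..2: t=2:+1/240 = 1/240
⇒ 3j(4 1 3; -3 1 2)² = 1/12, sgn -1
4πI² = N·(3j₀)²·(3jₘ)² = 1/1
I = -1·√(1/4π) = -0.28209479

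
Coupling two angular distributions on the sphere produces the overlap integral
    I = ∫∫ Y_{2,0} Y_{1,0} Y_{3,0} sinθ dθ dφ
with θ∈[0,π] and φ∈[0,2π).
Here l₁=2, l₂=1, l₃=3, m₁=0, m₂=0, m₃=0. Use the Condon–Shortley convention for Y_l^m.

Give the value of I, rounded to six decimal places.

0.247767

Rules hold: Σm=0, L=6 even, 1≤3≤3.
N = 5·3·7 = 105
Δ = 0!·4!·2!/7! = 1/105
Racah Σ t=0..0: t=0:+1/4 = 1/4
⇒ 3j(2 1 3; 0 0 0)² = 3/35, sgn -1
(m-triple is (0,0,0) — same symbol as above.)
4πI² = N·(3j₀)²·(3jₘ)² = 27/35
I = +1·√(0.771429/4π) = 0.24776670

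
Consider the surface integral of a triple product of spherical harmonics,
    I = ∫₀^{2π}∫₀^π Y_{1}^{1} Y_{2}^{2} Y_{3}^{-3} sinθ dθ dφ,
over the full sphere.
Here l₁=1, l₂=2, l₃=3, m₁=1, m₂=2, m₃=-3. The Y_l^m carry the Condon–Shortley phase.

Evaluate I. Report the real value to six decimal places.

Checks pass: Σm=0; 6 even; l₃=3∈[1,3].
(2·1+1)(2·2+1)(2·3+1) = 105
Δ: 0! 2! 4! / 7! → 1/105
sum: t=0:+1/4 = 1/4
3j²(1 2 3; 0 0 0) = Δ·Π!·Σ² = 3/35  (sign -1)
sum: t=0:+1/48 = 1/48
3j²(1 2 3; 1 2 -3) = Δ·Π!·Σ² = 1/7  (sign +1)
combine: 4πI² = 105·3/35·1/7 = 9/7
take √, sign -1: I = -0.31986543

-0.319865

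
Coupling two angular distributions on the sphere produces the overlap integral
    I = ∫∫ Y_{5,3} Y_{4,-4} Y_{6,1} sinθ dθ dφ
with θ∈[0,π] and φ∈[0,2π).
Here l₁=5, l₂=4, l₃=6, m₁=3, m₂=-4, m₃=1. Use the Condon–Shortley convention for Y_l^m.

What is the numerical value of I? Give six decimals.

l₁+l₂+l₃=15 is odd: 3j(l;000)=0 ⇒ I=0

0.000000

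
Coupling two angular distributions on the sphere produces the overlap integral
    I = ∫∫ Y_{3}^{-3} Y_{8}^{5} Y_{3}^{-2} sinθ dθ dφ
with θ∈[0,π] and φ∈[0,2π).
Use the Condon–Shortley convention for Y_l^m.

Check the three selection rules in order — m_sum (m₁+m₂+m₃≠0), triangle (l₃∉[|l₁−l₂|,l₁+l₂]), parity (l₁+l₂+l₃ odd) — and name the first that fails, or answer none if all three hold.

Σmᵢ = 0  ✓
l₃∈[|l₁−l₂|,l₁+l₂]=[5,11], have l₃=3  ✗
Σlᵢ = 14 ⇒ even

triangle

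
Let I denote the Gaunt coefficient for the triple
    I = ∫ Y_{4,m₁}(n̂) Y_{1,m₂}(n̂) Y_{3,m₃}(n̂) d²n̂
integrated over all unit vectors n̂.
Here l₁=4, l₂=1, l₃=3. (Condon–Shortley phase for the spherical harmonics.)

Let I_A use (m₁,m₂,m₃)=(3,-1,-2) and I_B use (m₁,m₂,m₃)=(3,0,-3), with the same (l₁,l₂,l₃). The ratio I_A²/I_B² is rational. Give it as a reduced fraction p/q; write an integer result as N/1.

3/1

Same 4,1,3: normalisation and zero-m 3j drop out of the ratio.
A: Δ: 2! 6! 0! / 9! → 1/252; sum: t=0:+1/240 = 1/240; 3j²(4 1 3; 3 -1 -2) = Δ·Π!·Σ² = 1/12  (sign -1)
B: Δ: 2! 6! 0! / 9! → 1/252; sum: t=1:−1/720 = -1/720; 3j²(4 1 3; 3 0 -3) = Δ·Π!·Σ² = 1/36  (sign -1)
I_A²/I_B² = (1/12)/(1/36) = 3/1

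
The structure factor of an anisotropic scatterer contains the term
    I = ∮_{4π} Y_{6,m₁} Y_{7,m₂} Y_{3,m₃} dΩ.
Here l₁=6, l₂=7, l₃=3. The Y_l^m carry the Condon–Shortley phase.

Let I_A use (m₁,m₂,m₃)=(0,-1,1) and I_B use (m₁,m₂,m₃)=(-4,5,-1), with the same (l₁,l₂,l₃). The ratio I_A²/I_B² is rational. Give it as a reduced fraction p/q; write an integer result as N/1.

Same 6,7,3: normalisation and zero-m 3j drop out of the ratio.
A: Δ: 10! 2! 4! / 17! → 1/2042040; sum: t=4:+1/138240 t=5:−1/86400 t=6:+1/829440 = -13/4147200; 3j²(6 7 3; 0 -1 1) = Δ·Π!·Σ² = 13/3740  (sign -1)
B: Δ: 10! 2! 4! / 17! → 1/2042040; sum: t=8:+1/3870720 t=9:−1/2177280 t=10:+1/29030400 = -29/174182400; 3j²(6 7 3; -4 5 -1) = Δ·Π!·Σ² = 841/185640  (sign -1)
I_A²/I_B² = (13/3740)/(841/185640) = 7098/9251

7098/9251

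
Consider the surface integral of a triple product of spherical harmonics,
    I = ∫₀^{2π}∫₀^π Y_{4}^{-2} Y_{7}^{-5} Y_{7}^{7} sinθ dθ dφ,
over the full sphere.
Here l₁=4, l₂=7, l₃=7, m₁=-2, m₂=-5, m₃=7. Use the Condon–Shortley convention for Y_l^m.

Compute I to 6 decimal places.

m-sum 0 ✓  L=18 even ✓  3≤7≤11 ✓
Π(2lᵢ+1) = 9×15×15 = 2025
triangle coeff Δ(4,7,7) = 1/58198140
Σ_t [0,4]: t=0:+1/17418240 t=1:−1/622080 t=2:+1/230400 t=3:−1/622080 t=4:+1/17418240 = 1/806400
(3j)²=2268/230945 [(4 7 7; 0 0 0)], sign=-1
Σ_t [2,2]: t=2:+1/348364800 = 1/348364800
(3j)²=11/646 [(4 7 7; -2 -5 7)], sign=+1
⇒ 4πI² = 459270/1356277
I = (-1)√(459270/1356277/(4π)) = -0.16415530

-0.164155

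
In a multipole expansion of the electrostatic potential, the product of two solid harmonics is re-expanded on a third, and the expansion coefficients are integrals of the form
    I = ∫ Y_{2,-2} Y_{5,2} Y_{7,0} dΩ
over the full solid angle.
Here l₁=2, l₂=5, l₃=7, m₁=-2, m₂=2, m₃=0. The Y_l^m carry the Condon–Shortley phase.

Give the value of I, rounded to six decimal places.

0.067042

m-sum 0 ✓  L=14 even ✓  3≤7≤7 ✓
Π(2lᵢ+1) = 5×11×15 = 825
triangle coeff Δ(2,5,7) = 1/15015
Σ_t [0,0]: t=0:+1/57600 = 1/57600
(3j)²=21/715 [(2 5 7; 0 0 0)], sign=-1
Σ_t [0,0]: t=0:+1/725760 = 1/725760
(3j)²=1/429 [(2 5 7; -2 2 0)], sign=-1
⇒ 4πI² = 105/1859
I = (+1)√(105/1859/(4π)) = 0.06704247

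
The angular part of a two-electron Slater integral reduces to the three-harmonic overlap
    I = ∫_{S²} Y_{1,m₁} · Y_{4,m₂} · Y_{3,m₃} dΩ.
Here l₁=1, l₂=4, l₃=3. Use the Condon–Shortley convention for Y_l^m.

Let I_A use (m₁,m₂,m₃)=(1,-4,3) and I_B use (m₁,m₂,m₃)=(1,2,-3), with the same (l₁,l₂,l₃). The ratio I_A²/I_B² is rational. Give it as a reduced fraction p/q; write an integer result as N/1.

28/1

l's match ⇒ only the (l;m) 3-j factors differ between A and B.
A: triangle coeff Δ(1,4,3) = 1/252; Σ_t [0,0]: t=0:+1/1440 = 1/1440; (3j)²=1/9 [(1 4 3; 1 -4 3)], sign=+1
B: triangle coeff Δ(1,4,3) = 1/252; Σ_t [0,0]: t=0:+1/1440 = 1/1440; (3j)²=1/252 [(1 4 3; 1 2 -3)], sign=+1
I_A²/I_B² = (1/9)/(1/252) = 28/1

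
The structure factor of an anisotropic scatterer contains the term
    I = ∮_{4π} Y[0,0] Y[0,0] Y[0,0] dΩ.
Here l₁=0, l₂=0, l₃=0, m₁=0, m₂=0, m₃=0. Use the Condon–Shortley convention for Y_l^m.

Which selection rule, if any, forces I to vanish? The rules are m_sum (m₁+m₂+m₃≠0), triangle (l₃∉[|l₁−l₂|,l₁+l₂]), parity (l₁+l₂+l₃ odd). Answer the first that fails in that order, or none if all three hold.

azimuthal sum: 0 + 0 + 0 = 0  ✓
0 ≤ 0 ≤ 0 (triangle on l)  ✓
L = 0 + 0 + 0 = 0 (even)  ✓

none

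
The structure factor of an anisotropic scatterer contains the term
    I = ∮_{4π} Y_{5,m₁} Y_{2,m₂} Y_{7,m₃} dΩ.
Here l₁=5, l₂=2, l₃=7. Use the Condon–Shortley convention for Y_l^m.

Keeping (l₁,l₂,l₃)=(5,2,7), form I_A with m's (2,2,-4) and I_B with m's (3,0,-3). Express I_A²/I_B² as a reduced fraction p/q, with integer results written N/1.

11/9

l's match ⇒ only the (l;m) 3-j factors differ between A and B.
A: triangle coeff Δ(5,2,7) = 1/15015; Σ_t [0,0]: t=0:+1/725760 = 1/725760; (3j)²=2/91 [(5 2 7; 2 2 -4)], sign=-1
B: triangle coeff Δ(5,2,7) = 1/15015; Σ_t [0,0]: t=0:+1/322560 = 1/322560; (3j)²=18/1001 [(5 2 7; 3 0 -3)], sign=+1
I_A²/I_B² = (2/91)/(18/1001) = 11/9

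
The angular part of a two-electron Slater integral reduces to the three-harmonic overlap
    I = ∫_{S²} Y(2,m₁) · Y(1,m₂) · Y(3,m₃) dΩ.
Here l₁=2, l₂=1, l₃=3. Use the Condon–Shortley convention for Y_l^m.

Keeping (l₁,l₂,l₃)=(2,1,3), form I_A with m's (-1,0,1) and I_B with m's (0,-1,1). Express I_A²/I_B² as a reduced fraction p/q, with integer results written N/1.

4/3

Same 2,1,3: normalisation and zero-m 3j drop out of the ratio.
A: Δ: 0! 4! 2! / 7! → 1/105; sum: t=0:+1/6 = 1/6; 3j²(2 1 3; -1 0 1) = Δ·Π!·Σ² = 8/105  (sign +1)
B: Δ: 0! 4! 2! / 7! → 1/105; sum: t=0:+1/8 = 1/8; 3j²(2 1 3; 0 -1 1) = Δ·Π!·Σ² = 2/35  (sign +1)
I_A²/I_B² = (8/105)/(2/35) = 4/3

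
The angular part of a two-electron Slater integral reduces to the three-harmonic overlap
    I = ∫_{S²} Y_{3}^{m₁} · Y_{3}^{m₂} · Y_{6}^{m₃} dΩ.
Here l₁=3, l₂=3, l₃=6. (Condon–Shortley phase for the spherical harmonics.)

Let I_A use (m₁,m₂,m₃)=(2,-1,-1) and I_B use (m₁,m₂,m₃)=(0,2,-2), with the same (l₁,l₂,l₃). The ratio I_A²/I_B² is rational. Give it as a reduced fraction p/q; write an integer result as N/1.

15/32

Shared (l₁,l₂,l₃)=(3,3,6): N and (l;000)² cancel in I_A²/I_B².
A: Δ = 0!·6!·6!/13! = 1/12012; Racah Σ t=0..0: t=0:+1/5760 = 1/5760; ⇒ 3j(3 3 6; 2 -1 -1)² = 5/572, sgn -1
B: Δ = 0!·6!·6!/13! = 1/12012; Racah Σ t=0..0: t=0:+1/4320 = 1/4320; ⇒ 3j(3 3 6; 0 2 -2)² = 8/429, sgn +1
I_A²/I_B² = (5/572)/(8/429) = 15/32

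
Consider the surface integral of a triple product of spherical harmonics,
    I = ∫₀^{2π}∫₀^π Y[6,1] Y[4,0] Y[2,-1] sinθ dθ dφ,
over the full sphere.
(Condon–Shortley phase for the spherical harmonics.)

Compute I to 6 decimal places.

-0.210395

m-sum 0 ✓  L=12 even ✓  2≤2≤10 ✓
Π(2lᵢ+1) = 13×9×5 = 585
triangle coeff Δ(6,4,2) = 1/6435
Σ_t [4,4]: t=4:+1/2304 = 1/2304
(3j)²=5/143 [(6 4 2; 0 0 0)], sign=+1
Σ_t [4,4]: t=4:+1/3456 = 1/3456
(3j)²=35/1287 [(6 4 2; 1 0 -1)], sign=-1
⇒ 4πI² = 875/1573
I = (-1)√(875/1573/(4π)) = -0.21039467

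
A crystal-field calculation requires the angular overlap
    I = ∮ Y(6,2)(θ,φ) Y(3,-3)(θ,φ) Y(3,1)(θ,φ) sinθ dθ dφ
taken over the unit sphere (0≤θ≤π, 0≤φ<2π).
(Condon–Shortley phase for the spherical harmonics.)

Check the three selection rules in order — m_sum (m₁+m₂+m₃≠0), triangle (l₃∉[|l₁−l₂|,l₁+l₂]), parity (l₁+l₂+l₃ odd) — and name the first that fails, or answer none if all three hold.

azimuthal sum: 2 − 3 + 1 = 0  ✓
3 ≤ 3 ≤ 9 (triangle on l)  ✓
L = 6 + 3 + 3 = 12 (even)  ✓

none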